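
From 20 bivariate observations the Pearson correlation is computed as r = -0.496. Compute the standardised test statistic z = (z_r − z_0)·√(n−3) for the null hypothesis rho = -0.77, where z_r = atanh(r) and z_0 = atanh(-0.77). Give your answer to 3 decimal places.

1.964

z_r = atanh(-0.496) = -0.543987,  z_0 = atanh(-0.77) = -1.020328
SE = 1/√(n−3) = 1/√17 = 0.242536
z = (z_r − z_0)/SE = (-0.543987 − (-1.020328)) / 0.242536 = 0.476341 / 0.242536 = 1.964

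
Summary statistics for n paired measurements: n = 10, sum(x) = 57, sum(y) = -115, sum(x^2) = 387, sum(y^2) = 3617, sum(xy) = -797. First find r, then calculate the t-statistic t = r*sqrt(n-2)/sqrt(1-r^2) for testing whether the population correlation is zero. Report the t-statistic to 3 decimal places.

S_xy = nΣxy − ΣxΣy = 10·(-797) − 57·(-115) = -7970 − (-6555) = -1415
S_xx = nΣx² − (Σx)² = 10·387 − 57² = 3870 − 3249 = 621
S_yy = nΣy² − (Σy)² = 10·3617 − (-115)² = 36170 − 13225 = 22945
r = S_xy / √(S_xx·S_yy) = -1415 / √(621·22945) = -1415 / √14248845 = -1415 / 3774.7642 = -0.3749
t = r·√(n−2)/√(1−r²) = -0.3749·√8 / √(1−0.140550) = -1.060377 / 0.927065 = -1.144

-1.144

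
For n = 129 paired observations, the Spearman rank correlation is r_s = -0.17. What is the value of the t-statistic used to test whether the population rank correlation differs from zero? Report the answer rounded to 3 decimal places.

t = r_s·√(n−2) / √(1−r_s²) with r_s = -0.17, n = 129
  = -0.17·√127 / √(1 − 0.0289)
  = -0.17·11.269428 / 0.985444
  = -1.915803 / 0.985444 = -1.944

-1.944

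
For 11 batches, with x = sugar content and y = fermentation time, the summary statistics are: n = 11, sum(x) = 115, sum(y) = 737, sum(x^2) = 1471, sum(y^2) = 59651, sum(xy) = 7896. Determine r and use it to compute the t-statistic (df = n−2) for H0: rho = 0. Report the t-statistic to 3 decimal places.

0.347

Numerator: nΣxy − (Σx)(Σy) = 11·7896 − (115)(737) = 2101
Denominator: √[(nΣx²−(Σx)²)(nΣy²−(Σy)²)]
  nΣx²−(Σx)² = 11·1471 − 13225 = 2956;  nΣy²−(Σy)² = 11·59651 − 543169 = 112992
  √(2956·112992) = √334004352 = 18275.7859
r = 2101 / 18275.7859 = 0.1150
t = r·√(n−2)/√(1−r²) = 0.1150·√9 / √(1−0.013225) = 0.345000 / 0.993365 = 0.347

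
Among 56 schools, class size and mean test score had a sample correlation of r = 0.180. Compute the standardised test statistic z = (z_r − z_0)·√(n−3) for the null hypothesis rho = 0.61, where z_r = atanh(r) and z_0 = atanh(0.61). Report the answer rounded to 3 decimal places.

Fisher z: atanh(0.180) = 0.181983, atanh(0.61) = 0.708921
z = (z_r − z_0)·√(n−3) = (0.181983 − 0.708921)·√53 = -0.526938 · 7.280110 = -3.836

-3.836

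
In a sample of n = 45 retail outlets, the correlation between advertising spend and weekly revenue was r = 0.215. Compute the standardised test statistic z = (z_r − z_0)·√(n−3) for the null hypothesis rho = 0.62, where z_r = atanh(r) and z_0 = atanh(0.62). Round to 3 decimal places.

Fisher z: atanh(0.215) = 0.218408, atanh(0.62) = 0.725005
z = (z_r − z_0)·√(n−3) = (0.218408 − 0.725005)·√42 = -0.506597 · 6.480741 = -3.283

-3.283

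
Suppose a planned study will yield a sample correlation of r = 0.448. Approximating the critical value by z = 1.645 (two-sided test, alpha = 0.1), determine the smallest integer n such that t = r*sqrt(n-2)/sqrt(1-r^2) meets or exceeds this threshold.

13

r√(n−2)/√(1−r²) ≥ 1.645  ⇔  n−2 ≥ (1.645)²·(1−r²)/r²
(1−r²)/r² = (1−0.200704)/0.200704 = 3.9825
n ≥ 2 + 2.706025·3.9825 = 2 + 10.7767 = 12.7767
⌈12.7767⌉ = 13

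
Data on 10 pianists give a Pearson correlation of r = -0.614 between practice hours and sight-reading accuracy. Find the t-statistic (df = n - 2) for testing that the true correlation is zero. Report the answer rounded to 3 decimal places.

-2.200

1 − r² = 1 − 0.376996 = 0.623004;  √(1−r²) = 0.789306
√(n−2) = √8 = 2.828427
t = r·√(n−2)/√(1−r²) = -0.614 · 2.828427 / 0.789306 = -2.200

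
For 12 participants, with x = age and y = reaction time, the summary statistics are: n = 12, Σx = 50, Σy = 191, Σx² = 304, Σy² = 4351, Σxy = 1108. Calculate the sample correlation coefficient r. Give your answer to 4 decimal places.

Numerator: nΣxy − (Σx)(Σy) = 12·1108 − (50)(191) = 3746
Denominator: √[(nΣx²−(Σx)²)(nΣy²−(Σy)²)]
  nΣx²−(Σx)² = 12·304 − 2500 = 1148;  nΣy²−(Σy)² = 12·4351 − 36481 = 15731
  √(1148·15731) = √18059188 = 4249.6103
r = 3746 / 4249.6103 = 0.8815

0.8815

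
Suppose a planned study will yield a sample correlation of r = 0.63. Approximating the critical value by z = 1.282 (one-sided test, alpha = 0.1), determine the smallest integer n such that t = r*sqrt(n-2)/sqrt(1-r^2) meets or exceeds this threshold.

5

r√(n−2)/√(1−r²) ≥ 1.282  ⇔  n−2 ≥ (1.282)²·(1−r²)/r²
(1−r²)/r² = (1−0.3969)/0.3969 = 1.5195
n ≥ 2 + 1.643524·1.5195 = 2 + 2.4973 = 4.4973
⌈4.4973⌉ = 5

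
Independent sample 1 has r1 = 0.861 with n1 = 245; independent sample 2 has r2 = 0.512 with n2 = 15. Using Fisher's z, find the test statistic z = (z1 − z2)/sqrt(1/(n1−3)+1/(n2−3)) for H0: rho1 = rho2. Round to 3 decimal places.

2.474

Fisher z-transforms: z1 = atanh(0.861) = 1.297198, z2 = atanh(0.512) = 0.565437; difference d = 0.731761
Var(d) = 1/242 + 1/12 = 0.0041322 + 0.0833333 = 0.0874655
z = d/√Var(d) = 0.731761 / √0.0874655 = 0.731761 / 0.295746 = 2.474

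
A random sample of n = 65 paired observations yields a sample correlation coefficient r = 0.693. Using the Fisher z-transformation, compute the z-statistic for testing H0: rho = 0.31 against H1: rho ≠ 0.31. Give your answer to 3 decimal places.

4.198

Fisher z: atanh(0.693) = 0.853705, atanh(0.31) = 0.320545
z = (z_r − z_0)·√(n−3) = (0.853705 − 0.320545)·√62 = 0.533160 · 7.874008 = 4.198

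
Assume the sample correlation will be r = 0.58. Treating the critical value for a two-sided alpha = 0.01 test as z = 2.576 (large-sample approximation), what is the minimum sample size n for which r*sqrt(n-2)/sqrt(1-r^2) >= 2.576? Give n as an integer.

r√(n−2)/√(1−r²) ≥ 2.576  ⇔  n−2 ≥ (2.576)²·(1−r²)/r²
(1−r²)/r² = (1−0.3364)/0.3364 = 1.9727
n ≥ 2 + 6.635776·1.9727 = 2 + 13.0904 = 15.0904
⌈15.0904⌉ = 16

16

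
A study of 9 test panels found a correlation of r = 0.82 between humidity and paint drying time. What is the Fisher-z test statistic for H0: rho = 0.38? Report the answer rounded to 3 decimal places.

1.854

Fisher z: atanh(0.82) = 1.156817, atanh(0.38) = 0.400060
z = (z_r − z_0)·√(n−3) = (1.156817 − 0.400060)·√6 = 0.756757 · 2.449490 = 1.854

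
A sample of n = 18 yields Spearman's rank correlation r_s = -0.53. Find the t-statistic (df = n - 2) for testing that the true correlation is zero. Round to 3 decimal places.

t = r_s·√(n−2) / √(1−r_s²) with r_s = -0.53, n = 18
  = -0.53·√16 / √(1 − 0.2809)
  = -0.53·4.000000 / 0.847998
  = -2.120000 / 0.847998 = -2.500

-2.500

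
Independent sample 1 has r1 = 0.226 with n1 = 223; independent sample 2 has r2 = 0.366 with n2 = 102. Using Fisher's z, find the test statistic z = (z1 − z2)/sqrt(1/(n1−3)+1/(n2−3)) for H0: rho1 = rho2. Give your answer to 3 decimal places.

z1 = atanh(0.226) = 0.229970,  z2 = atanh(0.366) = 0.383797
SE = √(1/(n1−3) + 1/(n2−3)) = √(1/220 + 1/99) = √(0.0045455 + 0.0101010) = √0.0146465 = 0.121023
z = (z1 − z2)/SE = (0.229970 − 0.383797) / 0.121023 = -0.153827 / 0.121023 = -1.271

-1.271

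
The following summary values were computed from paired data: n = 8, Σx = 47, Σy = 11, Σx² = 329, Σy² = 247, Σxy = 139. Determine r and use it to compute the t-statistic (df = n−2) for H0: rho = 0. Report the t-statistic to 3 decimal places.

2.221

Numerator: nΣxy − (Σx)(Σy) = 8·139 − (47)(11) = 595
Denominator: √[(nΣx²−(Σx)²)(nΣy²−(Σy)²)]
  nΣx²−(Σx)² = 8·329 − 2209 = 423;  nΣy²−(Σy)² = 8·247 − 121 = 1855
  √(423·1855) = √784665 = 885.8132
r = 595 / 885.8132 = 0.6717
t = r·√(n−2)/√(1−r²) = 0.6717·√6 / √(1−0.451181) = 1.645322 / 0.740823 = 2.221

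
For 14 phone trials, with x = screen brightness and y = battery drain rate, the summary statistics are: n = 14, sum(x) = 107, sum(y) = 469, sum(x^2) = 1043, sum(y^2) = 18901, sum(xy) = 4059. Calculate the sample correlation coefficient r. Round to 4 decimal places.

0.5599

S_xy = nΣxy − ΣxΣy = 14·4059 − 107·469 = 56826 − 50183 = 6643
S_xx = nΣx² − (Σx)² = 14·1043 − 107² = 14602 − 11449 = 3153
S_yy = nΣy² − (Σy)² = 14·18901 − 469² = 264614 − 219961 = 44653
r = S_xy / √(S_xx·S_yy) = 6643 / √(3153·44653) = 6643 / √140790909 = 6643 / 11865.5345 = 0.5599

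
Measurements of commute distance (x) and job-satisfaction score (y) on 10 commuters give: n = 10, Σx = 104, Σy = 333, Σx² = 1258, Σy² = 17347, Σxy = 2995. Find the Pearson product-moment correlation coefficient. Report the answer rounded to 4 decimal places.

Numerator: nΣxy − (Σx)(Σy) = 10·2995 − (104)(333) = -4682
Denominator: √[(nΣx²−(Σx)²)(nΣy²−(Σy)²)]
  nΣx²−(Σx)² = 10·1258 − 10816 = 1764;  nΣy²−(Σy)² = 10·17347 − 110889 = 62581
  √(1764·62581) = √110392884 = 10506.8018
r = -4682 / 10506.8018 = -0.4456

-0.4456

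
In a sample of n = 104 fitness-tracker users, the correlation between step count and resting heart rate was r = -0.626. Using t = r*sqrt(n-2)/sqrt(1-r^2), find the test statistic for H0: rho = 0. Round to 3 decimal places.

t = r·√(n−2) / √(1−r²) with r = -0.626, n = 104
  = -0.626·√102 / √(1 − 0.391876)
  = -0.626·10.099505 / 0.779823
  = -6.322290 / 0.779823 = -8.107

-8.107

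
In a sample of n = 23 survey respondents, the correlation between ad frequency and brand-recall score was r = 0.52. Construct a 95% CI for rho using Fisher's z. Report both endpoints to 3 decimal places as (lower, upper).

(0.137, 0.768)

z_r = atanh(0.52) = 0.576340;  SE = 1/√(n−3) = 1/√20 = 0.223607
z-limits: 0.576340 ± 1.960·0.223607 = 0.576340 ± 0.438270 = [0.138070, 1.014610]
ρ-limits: (tanh 0.138070, tanh 1.014610) = (0.137, 0.768)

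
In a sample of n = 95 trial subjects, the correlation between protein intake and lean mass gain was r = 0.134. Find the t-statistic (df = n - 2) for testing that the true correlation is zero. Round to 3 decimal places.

1.304

t = r·√(n−2) / √(1−r²) with r = 0.134, n = 95
  = 0.134·√93 / √(1 − 0.017956)
  = 0.134·9.643651 / 0.990981
  = 1.292249 / 0.990981 = 1.304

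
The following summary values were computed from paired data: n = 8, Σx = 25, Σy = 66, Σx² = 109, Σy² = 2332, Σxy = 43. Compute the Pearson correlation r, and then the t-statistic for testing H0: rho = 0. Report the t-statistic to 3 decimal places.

S_xy = nΣxy − ΣxΣy = 8·43 − 25·66 = 344 − 1650 = -1306
S_xx = nΣx² − (Σx)² = 8·109 − 25² = 872 − 625 = 247
S_yy = nΣy² − (Σy)² = 8·2332 − 66² = 18656 − 4356 = 14300
r = S_xy / √(S_xx·S_yy) = -1306 / √(247·14300) = -1306 / √3532100 = -1306 / 1879.3882 = -0.6949
t = r·√(n−2)/√(1−r²) = -0.6949·√6 / √(1−0.482886) = -1.702150 / 0.719106 = -2.367

-2.367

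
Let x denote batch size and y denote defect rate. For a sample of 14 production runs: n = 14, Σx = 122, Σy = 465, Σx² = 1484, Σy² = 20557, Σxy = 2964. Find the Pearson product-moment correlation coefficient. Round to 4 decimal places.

-0.7418

Numerator: nΣxy − (Σx)(Σy) = 14·2964 − (122)(465) = -15234
Denominator: √[(nΣx²−(Σx)²)(nΣy²−(Σy)²)]
  nΣx²−(Σx)² = 14·1484 − 14884 = 5892;  nΣy²−(Σy)² = 14·20557 − 216225 = 71573
  √(5892·71573) = √421708116 = 20535.5330
r = -15234 / 20535.5330 = -0.7418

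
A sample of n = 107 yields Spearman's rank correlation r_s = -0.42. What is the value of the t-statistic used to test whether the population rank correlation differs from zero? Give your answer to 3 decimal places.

-4.742

t = r_s·√(n−2) / √(1−r_s²) with r_s = -0.42, n = 107
  = -0.42·√105 / √(1 − 0.1764)
  = -0.42·10.246951 / 0.907524
  = -4.303719 / 0.907524 = -4.742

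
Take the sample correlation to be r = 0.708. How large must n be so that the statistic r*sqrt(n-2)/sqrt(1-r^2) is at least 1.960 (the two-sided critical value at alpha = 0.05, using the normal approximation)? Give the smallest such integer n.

r√(n−2)/√(1−r²) ≥ 1.960  ⇔  n−2 ≥ (1.960)²·(1−r²)/r²
(1−r²)/r² = (1−0.501264)/0.501264 = 0.9950
n ≥ 2 + 3.8416·0.9950 = 2 + 3.8224 = 5.8224
⌈5.8224⌉ = 6

6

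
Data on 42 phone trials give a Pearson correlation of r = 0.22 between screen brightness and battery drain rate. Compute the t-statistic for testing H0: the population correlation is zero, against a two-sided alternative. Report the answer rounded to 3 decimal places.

t = r·√(n−2) / √(1−r²) with r = 0.22, n = 42
  = 0.22·√40 / √(1 − 0.0484)
  = 0.22·6.324555 / 0.975500
  = 1.391402 / 0.975500 = 1.426

1.426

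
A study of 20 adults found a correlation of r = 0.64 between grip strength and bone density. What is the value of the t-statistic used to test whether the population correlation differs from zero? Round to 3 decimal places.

3.534

1 − r² = 1 − 0.4096 = 0.5904;  √(1−r²) = 0.768375
√(n−2) = √18 = 4.242641
t = r·√(n−2)/√(1−r²) = 0.64 · 4.242641 / 0.768375 = 3.534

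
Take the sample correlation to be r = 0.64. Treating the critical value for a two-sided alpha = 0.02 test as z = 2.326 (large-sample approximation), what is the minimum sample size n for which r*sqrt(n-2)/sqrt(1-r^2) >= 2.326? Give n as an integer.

r√(n−2)/√(1−r²) ≥ 2.326  ⇔  n−2 ≥ (2.326)²·(1−r²)/r²
(1−r²)/r² = (1−0.4096)/0.4096 = 1.4414
n ≥ 2 + 5.410276·1.4414 = 2 + 7.7984 = 9.7984
⌈9.7984⌉ = 10

10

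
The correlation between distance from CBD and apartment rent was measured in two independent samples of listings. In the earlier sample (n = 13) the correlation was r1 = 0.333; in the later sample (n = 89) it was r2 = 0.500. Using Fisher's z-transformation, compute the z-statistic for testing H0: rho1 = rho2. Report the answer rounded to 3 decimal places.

Fisher z-transforms: z1 = atanh(0.333) = 0.346199, z2 = atanh(0.500) = 0.549306; difference d = -0.203107
Var(d) = 1/10 + 1/86 = 0.1000000 + 0.0116279 = 0.1116279
z = d/√Var(d) = -0.203107 / √0.1116279 = -0.203107 / 0.334108 = -0.608

-0.608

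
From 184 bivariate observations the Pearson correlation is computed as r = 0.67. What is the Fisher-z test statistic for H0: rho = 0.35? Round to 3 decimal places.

5.991

Fisher z: atanh(0.67) = 0.810743, atanh(0.35) = 0.365444
z = (z_r − z_0)·√(n−3) = (0.810743 − 0.365444)·√181 = 0.445299 · 13.453624 = 5.991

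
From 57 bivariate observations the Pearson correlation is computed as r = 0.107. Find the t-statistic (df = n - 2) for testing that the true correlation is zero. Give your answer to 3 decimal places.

t = r·√(n−2) / √(1−r²) with r = 0.107, n = 57
  = 0.107·√55 / √(1 − 0.011449)
  = 0.107·7.416198 / 0.994259
  = 0.793533 / 0.994259 = 0.798

0.798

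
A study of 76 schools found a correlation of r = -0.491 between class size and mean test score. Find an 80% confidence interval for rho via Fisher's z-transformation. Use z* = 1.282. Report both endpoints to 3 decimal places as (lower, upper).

Fisher z: z_r = atanh(r) = ½·ln((1+(-0.491))/(1−(-0.491))) = -0.537377
SE(z) = 1/√(n−3) = 1/√73 = 0.117041
80% ⇒ z* = 1.282; margin = 1.282·0.117041 = 0.150047
CI on z-scale: (-0.687424, -0.387330)
Back-transform: tanh(-0.687424) = -0.596325, tanh(-0.387330) = -0.369056

(-0.596, -0.369)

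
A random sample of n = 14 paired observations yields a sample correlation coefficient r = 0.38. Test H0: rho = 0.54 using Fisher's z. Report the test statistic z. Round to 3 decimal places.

Fisher z: atanh(0.38) = 0.400060, atanh(0.54) = 0.604156
z = (z_r − z_0)·√(n−3) = (0.400060 − 0.604156)·√11 = -0.204096 · 3.316625 = -0.677

-0.677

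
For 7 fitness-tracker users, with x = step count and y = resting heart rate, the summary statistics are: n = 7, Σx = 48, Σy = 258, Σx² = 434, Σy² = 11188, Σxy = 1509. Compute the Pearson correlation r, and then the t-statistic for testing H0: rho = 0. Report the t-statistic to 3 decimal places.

-1.767

Numerator: nΣxy − (Σx)(Σy) = 7·1509 − (48)(258) = -1821
Denominator: √[(nΣx²−(Σx)²)(nΣy²−(Σy)²)]
  nΣx²−(Σx)² = 7·434 − 2304 = 734;  nΣy²−(Σy)² = 7·11188 − 66564 = 11752
  √(734·11752) = √8625968 = 2936.9998
r = -1821 / 2936.9998 = -0.6200
t = r·√(n−2)/√(1−r²) = -0.6200·√5 / √(1−0.384400) = -1.386362 / 0.784602 = -1.767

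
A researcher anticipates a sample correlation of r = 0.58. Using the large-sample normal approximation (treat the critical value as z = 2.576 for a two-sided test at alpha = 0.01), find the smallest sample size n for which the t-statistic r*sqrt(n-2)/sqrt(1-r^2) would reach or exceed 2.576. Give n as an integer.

16

r√(n−2)/√(1−r²) ≥ 2.576  ⇔  n−2 ≥ (2.576)²·(1−r²)/r²
(1−r²)/r² = (1−0.3364)/0.3364 = 1.9727
n ≥ 2 + 6.635776·1.9727 = 2 + 13.0904 = 15.0904
⌈15.0904⌉ = 16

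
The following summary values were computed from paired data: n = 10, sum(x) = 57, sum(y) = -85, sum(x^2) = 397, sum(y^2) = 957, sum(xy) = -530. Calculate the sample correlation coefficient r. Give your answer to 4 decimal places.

-0.3499

Numerator: nΣxy − (Σx)(Σy) = 10·(-530) − (57)(-85) = -455
Denominator: √[(nΣx²−(Σx)²)(nΣy²−(Σy)²)]
  nΣx²−(Σx)² = 10·397 − 3249 = 721;  nΣy²−(Σy)² = 10·957 − 7225 = 2345
  √(721·2345) = √1690745 = 1300.2865
r = -455 / 1300.2865 = -0.3499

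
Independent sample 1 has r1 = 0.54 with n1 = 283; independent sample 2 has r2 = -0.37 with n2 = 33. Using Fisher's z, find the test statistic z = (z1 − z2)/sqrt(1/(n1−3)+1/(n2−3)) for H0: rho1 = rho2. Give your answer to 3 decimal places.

z1 = atanh(0.54) = 0.604156,  z2 = atanh(-0.37) = -0.388423
SE = √(1/(n1−3) + 1/(n2−3)) = √(1/280 + 1/30) = √(0.0035714 + 0.0333333) = √0.0369047 = 0.192106
z = (z1 − z2)/SE = (0.604156 − (-0.388423)) / 0.192106 = 0.992579 / 0.192106 = 5.167

5.167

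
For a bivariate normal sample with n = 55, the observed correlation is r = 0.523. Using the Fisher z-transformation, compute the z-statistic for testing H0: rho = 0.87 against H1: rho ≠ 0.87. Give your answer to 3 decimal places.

-5.427

z_r = atanh(0.523) = 0.580460,  z_0 = atanh(0.87) = 1.333080
SE = 1/√(n−3) = 1/√52 = 0.138675
z = (z_r − z_0)/SE = (0.580460 − 1.333080) / 0.138675 = -0.752620 / 0.138675 = -5.427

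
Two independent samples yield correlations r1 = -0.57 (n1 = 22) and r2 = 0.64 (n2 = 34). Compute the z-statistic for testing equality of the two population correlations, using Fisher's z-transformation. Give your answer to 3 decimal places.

-4.825

z1 = atanh(-0.57) = -0.647523,  z2 = atanh(0.64) = 0.758174
SE = √(1/(n1−3) + 1/(n2−3)) = √(1/19 + 1/31) = √(0.0526316 + 0.0322581) = √0.0848897 = 0.291358
z = (z1 − z2)/SE = (-0.647523 − 0.758174) / 0.291358 = -1.405697 / 0.291358 = -4.825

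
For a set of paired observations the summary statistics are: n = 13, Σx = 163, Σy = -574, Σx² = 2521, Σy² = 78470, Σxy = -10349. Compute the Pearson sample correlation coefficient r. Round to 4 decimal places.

-0.6260

Numerator: nΣxy − (Σx)(Σy) = 13·(-10349) − (163)(-574) = -40975
Denominator: √[(nΣx²−(Σx)²)(nΣy²−(Σy)²)]
  nΣx²−(Σx)² = 13·2521 − 26569 = 6204;  nΣy²−(Σy)² = 13·78470 − 329476 = 690634
  √(6204·690634) = √4284693336 = 65457.5690
r = -40975 / 65457.5690 = -0.6260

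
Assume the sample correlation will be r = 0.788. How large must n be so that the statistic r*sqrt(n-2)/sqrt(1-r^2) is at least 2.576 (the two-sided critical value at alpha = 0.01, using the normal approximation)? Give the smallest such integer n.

7

r√(n−2)/√(1−r²) ≥ 2.576  ⇔  n−2 ≥ (2.576)²·(1−r²)/r²
(1−r²)/r² = (1−0.620944)/0.620944 = 0.6105
n ≥ 2 + 6.635776·0.6105 = 2 + 4.0511 = 6.0511
⌈6.0511⌉ = 7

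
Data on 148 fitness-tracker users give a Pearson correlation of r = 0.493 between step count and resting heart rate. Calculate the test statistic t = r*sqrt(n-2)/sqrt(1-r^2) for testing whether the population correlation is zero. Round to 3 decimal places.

t = r·√(n−2) / √(1−r²) with r = 0.493, n = 148
  = 0.493·√146 / √(1 − 0.243049)
  = 0.493·12.083046 / 0.870029
  = 5.956942 / 0.870029 = 6.847

6.847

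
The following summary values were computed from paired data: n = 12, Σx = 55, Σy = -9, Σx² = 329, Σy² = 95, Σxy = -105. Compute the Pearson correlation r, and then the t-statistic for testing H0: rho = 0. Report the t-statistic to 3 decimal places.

S_xy = nΣxy − ΣxΣy = 12·(-105) − 55·(-9) = -1260 − (-495) = -765
S_xx = nΣx² − (Σx)² = 12·329 − 55² = 3948 − 3025 = 923
S_yy = nΣy² − (Σy)² = 12·95 − (-9)² = 1140 − 81 = 1059
r = S_xy / √(S_xx·S_yy) = -765 / √(923·1059) = -765 / √977457 = -765 / 988.6643 = -0.7738
t = r·√(n−2)/√(1−r²) = -0.7738·√10 / √(1−0.598766) = -2.446970 / 0.633430 = -3.863

-3.863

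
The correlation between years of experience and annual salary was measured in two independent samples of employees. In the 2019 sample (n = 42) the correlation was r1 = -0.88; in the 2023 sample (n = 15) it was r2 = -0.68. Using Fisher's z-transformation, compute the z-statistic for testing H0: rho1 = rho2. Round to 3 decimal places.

Fisher z-transforms: z1 = atanh(-0.88) = -1.375768, z2 = atanh(-0.68) = -0.829114; difference d = -0.546654
Var(d) = 1/39 + 1/12 = 0.0256410 + 0.0833333 = 0.1089743
z = d/√Var(d) = -0.546654 / √0.1089743 = -0.546654 / 0.330113 = -1.656

-1.656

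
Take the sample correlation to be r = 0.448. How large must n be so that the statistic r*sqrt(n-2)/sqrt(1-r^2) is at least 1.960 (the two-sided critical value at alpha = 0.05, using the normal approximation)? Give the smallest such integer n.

r√(n−2)/√(1−r²) ≥ 1.960  ⇔  n−2 ≥ (1.960)²·(1−r²)/r²
(1−r²)/r² = (1−0.200704)/0.200704 = 3.9825
n ≥ 2 + 3.8416·3.9825 = 2 + 15.2992 = 17.2992
⌈17.2992⌉ = 18

18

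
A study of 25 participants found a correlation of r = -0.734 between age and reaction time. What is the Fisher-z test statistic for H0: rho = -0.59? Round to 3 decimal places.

-1.218

Fisher z: atanh(-0.734) = -0.937345, atanh(-0.59) = -0.677666
z = (z_r − z_0)·√(n−3) = (-0.937345 − (-0.677666))·√22 = -0.259679 · 4.690416 = -1.218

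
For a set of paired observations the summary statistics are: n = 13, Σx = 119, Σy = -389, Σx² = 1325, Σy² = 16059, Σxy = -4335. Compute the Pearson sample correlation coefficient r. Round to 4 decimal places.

-0.7586

S_xy = nΣxy − ΣxΣy = 13·(-4335) − 119·(-389) = -56355 − (-46291) = -10064
S_xx = nΣx² − (Σx)² = 13·1325 − 119² = 17225 − 14161 = 3064
S_yy = nΣy² − (Σy)² = 13·16059 − (-389)² = 208767 − 151321 = 57446
r = S_xy / √(S_xx·S_yy) = -10064 / √(3064·57446) = -10064 / √176014544 = -10064 / 13267.0473 = -0.7586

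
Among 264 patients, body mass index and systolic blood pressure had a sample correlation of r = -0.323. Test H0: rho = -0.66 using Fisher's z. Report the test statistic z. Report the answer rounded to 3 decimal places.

Fisher z: atanh(-0.323) = -0.334993, atanh(-0.66) = -0.792814
z = (z_r − z_0)·√(n−3) = (-0.334993 − (-0.792814))·√261 = 0.457821 · 16.155494 = 7.396

7.396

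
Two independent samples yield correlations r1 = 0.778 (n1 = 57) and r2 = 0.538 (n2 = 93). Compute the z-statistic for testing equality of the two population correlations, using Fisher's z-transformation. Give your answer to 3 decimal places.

2.550

Fisher z-transforms: z1 = atanh(0.778) = 1.040284, z2 = atanh(0.538) = 0.601337; difference d = 0.438947
Var(d) = 1/54 + 1/90 = 0.0185185 + 0.0111111 = 0.0296296
z = d/√Var(d) = 0.438947 / √0.0296296 = 0.438947 / 0.172133 = 2.550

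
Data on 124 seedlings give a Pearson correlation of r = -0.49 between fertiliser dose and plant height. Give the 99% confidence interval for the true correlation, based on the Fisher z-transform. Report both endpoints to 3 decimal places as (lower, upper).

(-0.647, -0.293)

Fisher z: z_r = atanh(r) = ½·ln((1+(-0.49))/(1−(-0.49))) = -0.536060
SE(z) = 1/√(n−3) = 1/√121 = 0.090909
99% ⇒ z* = 2.576; margin = 2.576·0.090909 = 0.234182
CI on z-scale: (-0.770242, -0.301878)
Back-transform: tanh(-0.770242) = -0.647070, tanh(-0.301878) = -0.293030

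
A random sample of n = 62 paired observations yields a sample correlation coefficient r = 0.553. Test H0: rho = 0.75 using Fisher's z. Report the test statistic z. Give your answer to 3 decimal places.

-2.690

z_r = atanh(0.553) = 0.622693,  z_0 = atanh(0.75) = 0.972955
SE = 1/√(n−3) = 1/√59 = 0.130189
z = (z_r − z_0)/SE = (0.622693 − 0.972955) / 0.130189 = -0.350262 / 0.130189 = -2.690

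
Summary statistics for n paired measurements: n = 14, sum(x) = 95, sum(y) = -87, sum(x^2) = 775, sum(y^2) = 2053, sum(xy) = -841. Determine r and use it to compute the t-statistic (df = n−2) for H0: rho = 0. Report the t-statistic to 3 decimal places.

S_xy = nΣxy − ΣxΣy = 14·(-841) − 95·(-87) = -11774 − (-8265) = -3509
S_xx = nΣx² − (Σx)² = 14·775 − 95² = 10850 − 9025 = 1825
S_yy = nΣy² − (Σy)² = 14·2053 − (-87)² = 28742 − 7569 = 21173
r = S_xy / √(S_xx·S_yy) = -3509 / √(1825·21173) = -3509 / √38640725 = -3509 / 6216.1664 = -0.5645
t = r·√(n−2)/√(1−r²) = -0.5645·√12 / √(1−0.318660) = -1.955485 / 0.825433 = -2.369

-2.369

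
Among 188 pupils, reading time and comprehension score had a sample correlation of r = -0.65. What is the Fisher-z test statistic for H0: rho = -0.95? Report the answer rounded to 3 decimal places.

z_r = atanh(-0.65) = -0.775299,  z_0 = atanh(-0.95) = -1.831781
SE = 1/√(n−3) = 1/√185 = 0.073521
z = (z_r − z_0)/SE = (-0.775299 − (-1.831781)) / 0.073521 = 1.056482 / 0.073521 = 14.370

14.370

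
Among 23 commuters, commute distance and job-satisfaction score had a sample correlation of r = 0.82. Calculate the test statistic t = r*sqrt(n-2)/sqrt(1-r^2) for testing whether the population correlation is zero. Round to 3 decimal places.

6.565

1 − r² = 1 − 0.6724 = 0.3276;  √(1−r²) = 0.572364
√(n−2) = √21 = 4.582576
t = r·√(n−2)/√(1−r²) = 0.82 · 4.582576 / 0.572364 = 6.565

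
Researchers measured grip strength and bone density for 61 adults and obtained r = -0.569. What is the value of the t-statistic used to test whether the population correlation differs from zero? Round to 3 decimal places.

t = r·√(n−2) / √(1−r²) with r = -0.569, n = 61
  = -0.569·√59 / √(1 − 0.323761)
  = -0.569·7.681146 / 0.822338
  = -4.370572 / 0.822338 = -5.315

-5.315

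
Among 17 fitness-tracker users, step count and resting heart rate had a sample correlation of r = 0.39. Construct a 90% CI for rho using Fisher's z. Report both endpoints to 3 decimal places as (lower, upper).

(-0.028, 0.692)

Fisher z: z_r = atanh(r) = ½·ln((1+0.39)/(1−0.39)) = 0.411800
SE(z) = 1/√(n−3) = 1/√14 = 0.267261
90% ⇒ z* = 1.645; margin = 1.645·0.267261 = 0.439644
CI on z-scale: (-0.027844, 0.851444)
Back-transform: tanh(-0.027844) = -0.027837, tanh(0.851444) = 0.691823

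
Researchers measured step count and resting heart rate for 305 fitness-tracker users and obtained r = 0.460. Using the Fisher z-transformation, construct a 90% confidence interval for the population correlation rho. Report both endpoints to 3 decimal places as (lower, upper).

(0.382, 0.531)

z_r = atanh(0.460) = 0.497311;  SE = 1/√(n−3) = 1/√302 = 0.057544
z-limits: 0.497311 ± 1.645·0.057544 = 0.497311 ± 0.094660 = [0.402651, 0.591971]
ρ-limits: (tanh 0.402651, tanh 0.591971) = (0.382, 0.531)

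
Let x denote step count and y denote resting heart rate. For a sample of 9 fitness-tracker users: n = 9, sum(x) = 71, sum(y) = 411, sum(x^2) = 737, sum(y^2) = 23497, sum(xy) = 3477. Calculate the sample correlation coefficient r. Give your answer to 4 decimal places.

Numerator: nΣxy − (Σx)(Σy) = 9·3477 − (71)(411) = 2112
Denominator: √[(nΣx²−(Σx)²)(nΣy²−(Σy)²)]
  nΣx²−(Σx)² = 9·737 − 5041 = 1592;  nΣy²−(Σy)² = 9·23497 − 168921 = 42552
  √(1592·42552) = √67742784 = 8230.6005
r = 2112 / 8230.6005 = 0.2566

0.2566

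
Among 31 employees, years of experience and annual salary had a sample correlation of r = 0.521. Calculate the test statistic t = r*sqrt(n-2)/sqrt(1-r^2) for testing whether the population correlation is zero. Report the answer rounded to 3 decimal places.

3.287

1 − r² = 1 − 0.271441 = 0.728559;  √(1−r²) = 0.853557
√(n−2) = √29 = 5.385165
t = r·√(n−2)/√(1−r²) = 0.521 · 5.385165 / 0.853557 = 3.287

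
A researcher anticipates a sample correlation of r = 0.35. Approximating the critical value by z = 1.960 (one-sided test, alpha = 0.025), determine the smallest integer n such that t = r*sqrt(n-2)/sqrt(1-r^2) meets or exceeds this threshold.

30

Need r·√(n−2)/√(1−r²) ≥ 1.960
√(n−2) ≥ 1.960·√(1−0.1225) / 0.35 = 1.960·0.936750 / 0.35 = 5.2458
n−2 ≥ 27.5184  ⇒  n ≥ 29.5184
Smallest integer n = 30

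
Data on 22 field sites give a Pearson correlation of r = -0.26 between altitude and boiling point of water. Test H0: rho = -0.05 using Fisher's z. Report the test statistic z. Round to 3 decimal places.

z_r = atanh(-0.26) = -0.266108,  z_0 = atanh(-0.05) = -0.050042
SE = 1/√(n−3) = 1/√19 = 0.229416
z = (z_r − z_0)/SE = (-0.266108 − (-0.050042)) / 0.229416 = -0.216066 / 0.229416 = -0.942

-0.942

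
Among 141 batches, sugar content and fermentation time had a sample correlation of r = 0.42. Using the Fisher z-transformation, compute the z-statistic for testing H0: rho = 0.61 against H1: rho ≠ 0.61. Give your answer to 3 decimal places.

-3.069

Fisher z: atanh(0.42) = 0.447692, atanh(0.61) = 0.708921
z = (z_r − z_0)·√(n−3) = (0.447692 − 0.708921)·√138 = -0.261229 · 11.747340 = -3.069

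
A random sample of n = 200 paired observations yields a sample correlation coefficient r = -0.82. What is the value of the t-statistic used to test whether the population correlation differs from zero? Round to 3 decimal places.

-20.159

1 − r² = 1 − 0.6724 = 0.3276;  √(1−r²) = 0.572364
√(n−2) = √198 = 14.071247
t = r·√(n−2)/√(1−r²) = -0.82 · 14.071247 / 0.572364 = -20.159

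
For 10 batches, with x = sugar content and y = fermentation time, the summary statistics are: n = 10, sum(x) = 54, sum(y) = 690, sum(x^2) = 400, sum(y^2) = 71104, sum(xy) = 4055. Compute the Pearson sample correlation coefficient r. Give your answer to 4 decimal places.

0.2062

S_xy = nΣxy − ΣxΣy = 10·4055 − 54·690 = 40550 − 37260 = 3290
S_xx = nΣx² − (Σx)² = 10·400 − 54² = 4000 − 2916 = 1084
S_yy = nΣy² − (Σy)² = 10·71104 − 690² = 711040 − 476100 = 234940
r = S_xy / √(S_xx·S_yy) = 3290 / √(1084·234940) = 3290 / √254674960 = 3290 / 15958.5388 = 0.2062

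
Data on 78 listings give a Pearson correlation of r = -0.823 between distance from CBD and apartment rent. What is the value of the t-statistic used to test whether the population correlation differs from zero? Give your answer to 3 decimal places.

-12.631

t = r·√(n−2) / √(1−r²) with r = -0.823, n = 78
  = -0.823·√76 / √(1 − 0.677329)
  = -0.823·8.717798 / 0.568041
  = -7.174748 / 0.568041 = -12.631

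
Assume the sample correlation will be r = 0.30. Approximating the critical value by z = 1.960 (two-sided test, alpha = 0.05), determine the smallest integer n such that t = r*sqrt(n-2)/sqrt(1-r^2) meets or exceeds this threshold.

41

Need r·√(n−2)/√(1−r²) ≥ 1.960
√(n−2) ≥ 1.960·√(1−0.0900) / 0.30 = 1.960·0.953939 / 0.30 = 6.2324
n−2 ≥ 38.8428  ⇒  n ≥ 40.8428
Smallest integer n = 41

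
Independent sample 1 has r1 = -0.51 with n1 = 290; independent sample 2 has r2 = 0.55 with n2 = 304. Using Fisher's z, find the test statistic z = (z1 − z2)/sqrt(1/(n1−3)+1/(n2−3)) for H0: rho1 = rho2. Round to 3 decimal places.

Fisher z-transforms: z1 = atanh(-0.51) = -0.562730, z2 = atanh(0.55) = 0.618381; difference d = -1.181111
Var(d) = 1/287 + 1/301 = 0.0034843 + 0.0033223 = 0.0068066
z = d/√Var(d) = -1.181111 / √0.0068066 = -1.181111 / 0.082502 = -14.316

-14.316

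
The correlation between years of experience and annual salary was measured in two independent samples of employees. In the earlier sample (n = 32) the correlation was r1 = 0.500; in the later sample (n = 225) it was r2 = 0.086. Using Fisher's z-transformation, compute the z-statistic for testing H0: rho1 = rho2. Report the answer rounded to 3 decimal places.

Fisher z-transforms: z1 = atanh(0.500) = 0.549306, z2 = atanh(0.086) = 0.086213; difference d = 0.463093
Var(d) = 1/29 + 1/222 = 0.0344828 + 0.0045045 = 0.0389873
z = d/√Var(d) = 0.463093 / √0.0389873 = 0.463093 / 0.197452 = 2.345

2.345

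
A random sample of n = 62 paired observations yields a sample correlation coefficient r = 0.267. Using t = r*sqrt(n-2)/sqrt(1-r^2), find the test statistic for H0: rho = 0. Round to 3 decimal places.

1 − r² = 1 − 0.071289 = 0.928711;  √(1−r²) = 0.963697
√(n−2) = √60 = 7.745967
t = r·√(n−2)/√(1−r²) = 0.267 · 7.745967 / 0.963697 = 2.146

2.146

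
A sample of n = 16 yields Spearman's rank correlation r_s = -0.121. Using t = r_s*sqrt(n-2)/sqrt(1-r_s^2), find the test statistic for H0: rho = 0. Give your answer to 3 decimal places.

t = r_s·√(n−2) / √(1−r_s²) with r_s = -0.121, n = 16
  = -0.121·√14 / √(1 − 0.014641)
  = -0.121·3.741657 / 0.992653
  = -0.452740 / 0.992653 = -0.456

-0.456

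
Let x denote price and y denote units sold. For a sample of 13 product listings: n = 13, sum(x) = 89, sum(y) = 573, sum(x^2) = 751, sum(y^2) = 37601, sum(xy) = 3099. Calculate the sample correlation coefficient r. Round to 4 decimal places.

S_xy = nΣxy − ΣxΣy = 13·3099 − 89·573 = 40287 − 50997 = -10710
S_xx = nΣx² − (Σx)² = 13·751 − 89² = 9763 − 7921 = 1842
S_yy = nΣy² − (Σy)² = 13·37601 − 573² = 488813 − 328329 = 160484
r = S_xy / √(S_xx·S_yy) = -10710 / √(1842·160484) = -10710 / √295611528 = -10710 / 17193.3571 = -0.6229

-0.6229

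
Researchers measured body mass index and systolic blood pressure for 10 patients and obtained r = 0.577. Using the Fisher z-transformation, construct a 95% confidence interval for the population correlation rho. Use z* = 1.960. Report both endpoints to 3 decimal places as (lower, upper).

Fisher z: z_r = atanh(r) = ½·ln((1+0.577)/(1−0.577)) = 0.657954
SE(z) = 1/√(n−3) = 1/√7 = 0.377964
95% ⇒ z* = 1.960; margin = 1.960·0.377964 = 0.740809
CI on z-scale: (-0.082855, 1.398763)
Back-transform: tanh(-0.082855) = -0.082666, tanh(1.398763) = 0.885084

(-0.083, 0.885)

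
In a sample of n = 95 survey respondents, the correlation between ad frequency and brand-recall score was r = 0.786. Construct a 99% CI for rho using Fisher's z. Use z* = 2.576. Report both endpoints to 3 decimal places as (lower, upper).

Fisher z: z_r = atanh(r) = ½·ln((1+0.786)/(1−0.786)) = 1.060879
SE(z) = 1/√(n−3) = 1/√92 = 0.104257
99% ⇒ z* = 2.576; margin = 2.576·0.104257 = 0.268566
CI on z-scale: (0.792313, 1.329445)
Back-transform: tanh(0.792313) = 0.659717, tanh(1.329445) = 0.869114

(0.660, 0.869)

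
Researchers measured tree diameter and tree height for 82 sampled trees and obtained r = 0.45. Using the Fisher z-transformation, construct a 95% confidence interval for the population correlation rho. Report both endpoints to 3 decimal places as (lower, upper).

Fisher z: z_r = atanh(r) = ½·ln((1+0.45)/(1−0.45)) = 0.484700
SE(z) = 1/√(n−3) = 1/√79 = 0.112509
95% ⇒ z* = 1.960; margin = 1.960·0.112509 = 0.220518
CI on z-scale: (0.264182, 0.705218)
Back-transform: tanh(0.264182) = 0.258203, tanh(0.705218) = 0.607669

(0.258, 0.608)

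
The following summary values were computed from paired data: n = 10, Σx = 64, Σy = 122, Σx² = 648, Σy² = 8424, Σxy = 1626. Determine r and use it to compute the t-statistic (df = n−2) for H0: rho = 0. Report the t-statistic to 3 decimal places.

2.467

Numerator: nΣxy − (Σx)(Σy) = 10·1626 − (64)(122) = 8452
Denominator: √[(nΣx²−(Σx)²)(nΣy²−(Σy)²)]
  nΣx²−(Σx)² = 10·648 − 4096 = 2384;  nΣy²−(Σy)² = 10·8424 − 14884 = 69356
  √(2384·69356) = √165344704 = 12858.6432
r = 8452 / 12858.6432 = 0.6573
t = r·√(n−2)/√(1−r²) = 0.6573·√8 / √(1−0.432043) = 1.859125 / 0.753629 = 2.467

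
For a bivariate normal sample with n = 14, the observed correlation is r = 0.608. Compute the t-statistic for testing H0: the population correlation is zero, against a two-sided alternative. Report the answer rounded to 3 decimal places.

2.653

1 − r² = 1 − 0.369664 = 0.630336;  √(1−r²) = 0.793937
√(n−2) = √12 = 3.464102
t = r·√(n−2)/√(1−r²) = 0.608 · 3.464102 / 0.793937 = 2.653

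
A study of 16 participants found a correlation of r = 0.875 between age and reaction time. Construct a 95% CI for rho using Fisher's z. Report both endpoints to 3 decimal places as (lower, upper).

z_r = atanh(0.875) = 1.354025;  SE = 1/√(n−3) = 1/√13 = 0.277350
z-limits: 1.354025 ± 1.960·0.277350 = 1.354025 ± 0.543606 = [0.810419, 1.897631]
ρ-limits: (tanh 0.810419, tanh 1.897631) = (0.670, 0.956)

(0.670, 0.956)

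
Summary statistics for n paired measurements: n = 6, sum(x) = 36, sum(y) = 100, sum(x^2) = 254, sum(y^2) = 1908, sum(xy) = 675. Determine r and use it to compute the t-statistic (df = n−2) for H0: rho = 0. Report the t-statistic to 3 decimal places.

Numerator: nΣxy − (Σx)(Σy) = 6·675 − (36)(100) = 450
Denominator: √[(nΣx²−(Σx)²)(nΣy²−(Σy)²)]
  nΣx²−(Σx)² = 6·254 − 1296 = 228;  nΣy²−(Σy)² = 6·1908 − 10000 = 1448
  √(228·1448) = √330144 = 574.5816
r = 450 / 574.5816 = 0.7832
t = r·√(n−2)/√(1−r²) = 0.7832·√4 / √(1−0.613402) = 1.566400 / 0.621770 = 2.519

2.519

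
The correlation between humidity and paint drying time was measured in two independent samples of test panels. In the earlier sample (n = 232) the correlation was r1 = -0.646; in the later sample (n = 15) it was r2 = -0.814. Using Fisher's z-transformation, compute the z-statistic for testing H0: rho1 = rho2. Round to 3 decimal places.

Fisher z-transforms: z1 = atanh(-0.646) = -0.768403, z2 = atanh(-0.814) = -1.138771; difference d = 0.370368
Var(d) = 1/229 + 1/12 = 0.0043668 + 0.0833333 = 0.0877001
z = d/√Var(d) = 0.370368 / √0.0877001 = 0.370368 / 0.296142 = 1.251

1.251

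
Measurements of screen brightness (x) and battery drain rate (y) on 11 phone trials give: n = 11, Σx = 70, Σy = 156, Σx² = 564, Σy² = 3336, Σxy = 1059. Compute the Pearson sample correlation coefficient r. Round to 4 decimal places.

0.1816

Numerator: nΣxy − (Σx)(Σy) = 11·1059 − (70)(156) = 729
Denominator: √[(nΣx²−(Σx)²)(nΣy²−(Σy)²)]
  nΣx²−(Σx)² = 11·564 − 4900 = 1304;  nΣy²−(Σy)² = 11·3336 − 24336 = 12360
  √(1304·12360) = √16117440 = 4014.6532
r = 729 / 4014.6532 = 0.1816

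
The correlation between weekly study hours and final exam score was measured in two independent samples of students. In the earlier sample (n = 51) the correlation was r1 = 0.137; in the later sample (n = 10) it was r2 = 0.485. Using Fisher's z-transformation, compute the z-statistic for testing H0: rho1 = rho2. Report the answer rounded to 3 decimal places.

-0.968

z1 = atanh(0.137) = 0.137867,  z2 = atanh(0.485) = 0.529502
SE = √(1/(n1−3) + 1/(n2−3)) = √(1/48 + 1/7) = √(0.0208333 + 0.1428571) = √0.1636904 = 0.404587
z = (z1 − z2)/SE = (0.137867 − 0.529502) / 0.404587 = -0.391635 / 0.404587 = -0.968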